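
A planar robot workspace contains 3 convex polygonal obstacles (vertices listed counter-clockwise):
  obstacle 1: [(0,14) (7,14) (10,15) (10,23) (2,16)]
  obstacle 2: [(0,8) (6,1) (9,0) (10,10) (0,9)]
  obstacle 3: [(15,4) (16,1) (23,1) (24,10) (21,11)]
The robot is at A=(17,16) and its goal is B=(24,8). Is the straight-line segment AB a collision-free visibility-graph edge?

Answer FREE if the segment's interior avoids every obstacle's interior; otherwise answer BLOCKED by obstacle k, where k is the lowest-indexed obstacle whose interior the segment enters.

Obstacle 1 [(0,14) (7,14) (10,15) (10,23) (2,16)]:
  edge (0,14)–(7,14): clear
  edge (7,14)–(10,15): clear
  edge (10,15)–(10,23): clear
  edge (10,23)–(2,16): clear
  edge (2,16)–(0,14): clear
  midpoint (41/2,12) outside
  → clear
Obstacle 2 [(0,8) (6,1) (9,0) (10,10) (0,9)]:
  edge (0,8)–(6,1): clear
  edge (6,1)–(9,0): clear
  edge (9,0)–(10,10): clear
  edge (10,10)–(0,9): clear
  edge (0,9)–(0,8): clear
  midpoint (41/2,12) outside
  → clear
Obstacle 3 [(15,4) (16,1) (23,1) (24,10) (21,11)]:
  edge (15,4)–(16,1): clear
  edge (16,1)–(23,1): clear
  edge (23,1)–(24,10): crosses AB
  edge (24,10)–(21,11): crosses AB
  edge (21,11)–(15,4): clear
  → BLOCKED

BLOCKED by obstacle 3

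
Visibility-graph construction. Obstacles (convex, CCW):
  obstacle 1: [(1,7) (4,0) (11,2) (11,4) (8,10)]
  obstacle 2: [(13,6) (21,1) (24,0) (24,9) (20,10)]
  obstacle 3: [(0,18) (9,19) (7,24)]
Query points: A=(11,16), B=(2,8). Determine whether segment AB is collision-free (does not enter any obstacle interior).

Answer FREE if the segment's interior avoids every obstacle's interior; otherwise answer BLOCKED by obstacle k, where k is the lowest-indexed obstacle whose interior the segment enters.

FREE

Obstacle 1 [(1,7) (4,0) (11,2) (11,4) (8,10)]:
  edge (1,7)–(4,0): clear
  edge (4,0)–(11,2): clear
  edge (11,2)–(11,4): clear
  edge (11,4)–(8,10): clear
  edge (8,10)–(1,7): clear
  midpoint (13/2,12) outside
  → clear
Obstacle 2 [(13,6) (21,1) (24,0) (24,9) (20,10)]:
  edge (13,6)–(21,1): clear
  edge (21,1)–(24,0): clear
  edge (24,0)–(24,9): clear
  edge (24,9)–(20,10): clear
  edge (20,10)–(13,6): clear
  midpoint (13/2,12) outside
  → clear
Obstacle 3 [(0,18) (9,19) (7,24)]:
  edge (0,18)–(9,19): clear
  edge (9,19)–(7,24): clear
  edge (7,24)–(0,18): clear
  midpoint (13/2,12) outside
  → clear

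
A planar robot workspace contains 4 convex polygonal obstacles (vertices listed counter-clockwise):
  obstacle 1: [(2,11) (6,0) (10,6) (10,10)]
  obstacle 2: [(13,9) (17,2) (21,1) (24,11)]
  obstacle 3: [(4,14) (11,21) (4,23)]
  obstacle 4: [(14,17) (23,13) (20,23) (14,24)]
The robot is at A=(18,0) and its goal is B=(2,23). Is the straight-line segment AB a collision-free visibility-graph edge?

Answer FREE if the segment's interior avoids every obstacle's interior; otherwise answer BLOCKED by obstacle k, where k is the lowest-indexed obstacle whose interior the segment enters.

BLOCKED by obstacle 3

Obstacle 1 [(2,11) (6,0) (10,6) (10,10)]:
  edge (2,11)–(6,0): clear
  edge (6,0)–(10,6): clear
  edge (10,6)–(10,10): clear
  edge (10,10)–(2,11): clear
  midpoint (10,23/2) outside
  → clear
Obstacle 2 [(13,9) (17,2) (21,1) (24,11)]:
  edge (13,9)–(17,2): clear
  edge (17,2)–(21,1): clear
  edge (21,1)–(24,11): clear
  edge (24,11)–(13,9): clear
  midpoint (10,23/2) outside
  → clear
Obstacle 3 [(4,14) (11,21) (4,23)]:
  edge (4,14)–(11,21): crosses AB
  edge (11,21)–(4,23): clear
  edge (4,23)–(4,14): crosses AB
  → BLOCKED
Obstacle 4 [(14,17) (23,13) (20,23) (14,24)]:
  edge (14,17)–(23,13): clear
  edge (23,13)–(20,23): clear
  edge (20,23)–(14,24): clear
  edge (14,24)–(14,17): clear
  midpoint (10,23/2) outside
  → clear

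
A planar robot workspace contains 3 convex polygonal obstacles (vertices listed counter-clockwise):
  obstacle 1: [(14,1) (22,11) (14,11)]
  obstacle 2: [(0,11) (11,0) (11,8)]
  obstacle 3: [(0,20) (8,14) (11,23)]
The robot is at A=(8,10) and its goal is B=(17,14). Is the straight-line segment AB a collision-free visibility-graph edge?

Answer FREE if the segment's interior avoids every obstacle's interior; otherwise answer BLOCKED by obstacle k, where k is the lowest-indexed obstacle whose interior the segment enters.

Obstacle 1 [(14,1) (22,11) (14,11)]:
  edge (14,1)–(22,11): clear
  edge (22,11)–(14,11): clear
  edge (14,11)–(14,1): clear
  midpoint (25/2,12) outside
  → clear
Obstacle 2 [(0,11) (11,0) (11,8)]:
  edge (0,11)–(11,0): clear
  edge (11,0)–(11,8): clear
  edge (11,8)–(0,11): clear
  midpoint (25/2,12) outside
  → clear
Obstacle 3 [(0,20) (8,14) (11,23)]:
  edge (0,20)–(8,14): clear
  edge (8,14)–(11,23): clear
  edge (11,23)–(0,20): clear
  midpoint (25/2,12) outside
  → clear

FREE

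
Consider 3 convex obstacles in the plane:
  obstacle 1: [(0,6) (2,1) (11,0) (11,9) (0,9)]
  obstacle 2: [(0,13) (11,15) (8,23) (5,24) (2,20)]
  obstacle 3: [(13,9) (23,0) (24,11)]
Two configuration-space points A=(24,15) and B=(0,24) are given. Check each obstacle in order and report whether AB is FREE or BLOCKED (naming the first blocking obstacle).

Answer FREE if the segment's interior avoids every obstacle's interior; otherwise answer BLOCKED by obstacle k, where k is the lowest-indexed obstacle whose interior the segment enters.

BLOCKED by obstacle 2

Obstacle 1 [(0,6) (2,1) (11,0) (11,9) (0,9)]:
  edge (0,6)–(2,1): clear
  edge (2,1)–(11,0): clear
  edge (11,0)–(11,9): clear
  edge (11,9)–(0,9): clear
  edge (0,9)–(0,6): clear
  midpoint (12,39/2) outside
  → clear
Obstacle 2 [(0,13) (11,15) (8,23) (5,24) (2,20)]:
  edge (0,13)–(11,15): clear
  edge (11,15)–(8,23): crosses AB
  edge (8,23)–(5,24): clear
  edge (5,24)–(2,20): crosses AB
  edge (2,20)–(0,13): clear
  → BLOCKED
Obstacle 3 [(13,9) (23,0) (24,11)]:
  edge (13,9)–(23,0): clear
  edge (23,0)–(24,11): clear
  edge (24,11)–(13,9): clear
  midpoint (12,39/2) outside
  → clear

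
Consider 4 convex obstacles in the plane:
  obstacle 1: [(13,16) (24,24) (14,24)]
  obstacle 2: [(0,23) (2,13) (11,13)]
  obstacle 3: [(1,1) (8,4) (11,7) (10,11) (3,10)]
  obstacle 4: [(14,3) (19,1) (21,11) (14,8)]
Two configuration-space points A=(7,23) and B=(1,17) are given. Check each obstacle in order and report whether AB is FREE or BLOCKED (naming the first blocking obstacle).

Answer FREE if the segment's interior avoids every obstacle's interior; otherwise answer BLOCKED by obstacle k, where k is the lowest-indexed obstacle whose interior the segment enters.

Obstacle 1 [(13,16) (24,24) (14,24)]:
  edge (13,16)–(24,24): clear
  edge (24,24)–(14,24): clear
  edge (14,24)–(13,16): clear
  midpoint (4,20) outside
  → clear
Obstacle 2 [(0,23) (2,13) (11,13)]:
  edge (0,23)–(2,13): crosses AB
  edge (2,13)–(11,13): clear
  edge (11,13)–(0,23): crosses AB
  → BLOCKED
Obstacle 3 [(1,1) (8,4) (11,7) (10,11) (3,10)]:
  edge (1,1)–(8,4): clear
  edge (8,4)–(11,7): clear
  edge (11,7)–(10,11): clear
  edge (10,11)–(3,10): clear
  edge (3,10)–(1,1): clear
  midpoint (4,20) outside
  → clear
Obstacle 4 [(14,3) (19,1) (21,11) (14,8)]:
  edge (14,3)–(19,1): clear
  edge (19,1)–(21,11): clear
  edge (21,11)–(14,8): clear
  edge (14,8)–(14,3): clear
  midpoint (4,20) outside
  → clear

BLOCKED by obstacle 2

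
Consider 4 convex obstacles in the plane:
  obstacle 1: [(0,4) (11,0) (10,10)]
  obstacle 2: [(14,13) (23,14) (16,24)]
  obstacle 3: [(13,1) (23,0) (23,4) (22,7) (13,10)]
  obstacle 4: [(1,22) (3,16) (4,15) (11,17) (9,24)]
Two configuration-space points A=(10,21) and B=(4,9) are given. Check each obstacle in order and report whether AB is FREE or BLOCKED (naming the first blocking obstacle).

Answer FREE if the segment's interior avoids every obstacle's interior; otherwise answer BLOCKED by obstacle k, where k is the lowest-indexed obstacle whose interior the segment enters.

BLOCKED by obstacle 4

Obstacle 1 [(0,4) (11,0) (10,10)]:
  edge (0,4)–(11,0): clear
  edge (11,0)–(10,10): clear
  edge (10,10)–(0,4): clear
  midpoint (7,15) outside
  → clear
Obstacle 2 [(14,13) (23,14) (16,24)]:
  edge (14,13)–(23,14): clear
  edge (23,14)–(16,24): clear
  edge (16,24)–(14,13): clear
  midpoint (7,15) outside
  → clear
Obstacle 3 [(13,1) (23,0) (23,4) (22,7) (13,10)]:
  edge (13,1)–(23,0): clear
  edge (23,0)–(23,4): clear
  edge (23,4)–(22,7): clear
  edge (22,7)–(13,10): clear
  edge (13,10)–(13,1): clear
  midpoint (7,15) outside
  → clear
Obstacle 4 [(1,22) (3,16) (4,15) (11,17) (9,24)]:
  edge (1,22)–(3,16): clear
  edge (3,16)–(4,15): clear
  edge (4,15)–(11,17): crosses AB
  edge (11,17)–(9,24): crosses AB
  edge (9,24)–(1,22): clear
  → BLOCKED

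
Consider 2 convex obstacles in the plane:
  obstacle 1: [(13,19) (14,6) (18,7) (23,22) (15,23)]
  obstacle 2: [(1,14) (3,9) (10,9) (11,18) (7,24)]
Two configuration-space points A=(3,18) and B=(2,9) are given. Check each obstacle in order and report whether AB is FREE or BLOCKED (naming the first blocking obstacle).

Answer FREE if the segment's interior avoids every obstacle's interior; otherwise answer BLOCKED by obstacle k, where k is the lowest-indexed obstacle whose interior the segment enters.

Obstacle 1 [(13,19) (14,6) (18,7) (23,22) (15,23)]:
  edge (13,19)–(14,6): clear
  edge (14,6)–(18,7): clear
  edge (18,7)–(23,22): clear
  edge (23,22)–(15,23): clear
  edge (15,23)–(13,19): clear
  midpoint (5/2,27/2) outside
  → clear
Obstacle 2 [(1,14) (3,9) (10,9) (11,18) (7,24)]:
  edge (1,14)–(3,9): crosses AB
  edge (3,9)–(10,9): clear
  edge (10,9)–(11,18): clear
  edge (11,18)–(7,24): clear
  edge (7,24)–(1,14): crosses AB
  → BLOCKED

BLOCKED by obstacle 2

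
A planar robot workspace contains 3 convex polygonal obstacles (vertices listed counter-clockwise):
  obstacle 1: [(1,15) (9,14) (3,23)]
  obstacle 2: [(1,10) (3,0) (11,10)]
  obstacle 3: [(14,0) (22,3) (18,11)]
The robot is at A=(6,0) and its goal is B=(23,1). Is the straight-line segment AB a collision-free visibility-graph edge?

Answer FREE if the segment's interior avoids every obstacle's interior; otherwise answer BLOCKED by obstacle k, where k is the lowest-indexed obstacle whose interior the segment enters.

BLOCKED by obstacle 3

Obstacle 1 [(1,15) (9,14) (3,23)]:
  edge (1,15)–(9,14): clear
  edge (9,14)–(3,23): clear
  edge (3,23)–(1,15): clear
  midpoint (29/2,1/2) outside
  → clear
Obstacle 2 [(1,10) (3,0) (11,10)]:
  edge (1,10)–(3,0): clear
  edge (3,0)–(11,10): clear
  edge (11,10)–(1,10): clear
  midpoint (29/2,1/2) outside
  → clear
Obstacle 3 [(14,0) (22,3) (18,11)]:
  edge (14,0)–(22,3): crosses AB
  edge (22,3)–(18,11): clear
  edge (18,11)–(14,0): crosses AB
  → BLOCKED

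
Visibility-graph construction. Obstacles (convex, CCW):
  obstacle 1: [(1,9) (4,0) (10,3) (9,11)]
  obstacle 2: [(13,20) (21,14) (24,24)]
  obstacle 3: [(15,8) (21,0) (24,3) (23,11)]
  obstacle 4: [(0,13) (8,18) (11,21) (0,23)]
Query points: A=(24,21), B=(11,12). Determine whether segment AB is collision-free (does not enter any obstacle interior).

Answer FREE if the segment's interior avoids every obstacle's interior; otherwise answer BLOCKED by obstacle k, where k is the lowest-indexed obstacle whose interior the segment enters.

BLOCKED by obstacle 2

Obstacle 1 [(1,9) (4,0) (10,3) (9,11)]:
  edge (1,9)–(4,0): clear
  edge (4,0)–(10,3): clear
  edge (10,3)–(9,11): clear
  edge (9,11)–(1,9): clear
  midpoint (35/2,33/2) outside
  → clear
Obstacle 2 [(13,20) (21,14) (24,24)]:
  edge (13,20)–(21,14): crosses AB
  edge (21,14)–(24,24): crosses AB
  edge (24,24)–(13,20): clear
  → BLOCKED
Obstacle 3 [(15,8) (21,0) (24,3) (23,11)]:
  edge (15,8)–(21,0): clear
  edge (21,0)–(24,3): clear
  edge (24,3)–(23,11): clear
  edge (23,11)–(15,8): clear
  midpoint (35/2,33/2) outside
  → clear
Obstacle 4 [(0,13) (8,18) (11,21) (0,23)]:
  edge (0,13)–(8,18): clear
  edge (8,18)–(11,21): clear
  edge (11,21)–(0,23): clear
  edge (0,23)–(0,13): clear
  midpoint (35/2,33/2) outside
  → clear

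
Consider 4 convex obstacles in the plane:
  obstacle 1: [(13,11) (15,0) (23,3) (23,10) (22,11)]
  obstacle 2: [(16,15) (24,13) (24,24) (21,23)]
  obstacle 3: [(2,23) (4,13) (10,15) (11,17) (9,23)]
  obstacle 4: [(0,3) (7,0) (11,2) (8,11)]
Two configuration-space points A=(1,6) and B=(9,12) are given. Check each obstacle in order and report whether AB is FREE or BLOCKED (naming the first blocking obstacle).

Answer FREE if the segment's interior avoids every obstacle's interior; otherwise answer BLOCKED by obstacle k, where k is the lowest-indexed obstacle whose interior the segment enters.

Obstacle 1 [(13,11) (15,0) (23,3) (23,10) (22,11)]:
  edge (13,11)–(15,0): clear
  edge (15,0)–(23,3): clear
  edge (23,3)–(23,10): clear
  edge (23,10)–(22,11): clear
  edge (22,11)–(13,11): clear
  midpoint (5,9) outside
  → clear
Obstacle 2 [(16,15) (24,13) (24,24) (21,23)]:
  edge (16,15)–(24,13): clear
  edge (24,13)–(24,24): clear
  edge (24,24)–(21,23): clear
  edge (21,23)–(16,15): clear
  midpoint (5,9) outside
  → clear
Obstacle 3 [(2,23) (4,13) (10,15) (11,17) (9,23)]:
  edge (2,23)–(4,13): clear
  edge (4,13)–(10,15): clear
  edge (10,15)–(11,17): clear
  edge (11,17)–(9,23): clear
  edge (9,23)–(2,23): clear
  midpoint (5,9) outside
  → clear
Obstacle 4 [(0,3) (7,0) (11,2) (8,11)]:
  edge (0,3)–(7,0): clear
  edge (7,0)–(11,2): clear
  edge (11,2)–(8,11): clear
  edge (8,11)–(0,3): clear
  midpoint (5,9) outside
  → clear

FREE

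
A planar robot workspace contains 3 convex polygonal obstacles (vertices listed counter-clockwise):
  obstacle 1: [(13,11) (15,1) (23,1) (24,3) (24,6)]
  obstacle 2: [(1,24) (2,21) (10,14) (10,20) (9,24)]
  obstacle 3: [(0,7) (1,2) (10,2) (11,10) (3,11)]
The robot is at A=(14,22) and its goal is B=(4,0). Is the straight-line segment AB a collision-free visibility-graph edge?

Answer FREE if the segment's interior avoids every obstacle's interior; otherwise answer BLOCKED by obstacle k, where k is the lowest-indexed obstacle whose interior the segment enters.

BLOCKED by obstacle 3

Obstacle 1 [(13,11) (15,1) (23,1) (24,3) (24,6)]:
  edge (13,11)–(15,1): clear
  edge (15,1)–(23,1): clear
  edge (23,1)–(24,3): clear
  edge (24,3)–(24,6): clear
  edge (24,6)–(13,11): clear
  midpoint (9,11) outside
  → clear
Obstacle 2 [(1,24) (2,21) (10,14) (10,20) (9,24)]:
  edge (1,24)–(2,21): clear
  edge (2,21)–(10,14): clear
  edge (10,14)–(10,20): clear
  edge (10,20)–(9,24): clear
  edge (9,24)–(1,24): clear
  midpoint (9,11) outside
  → clear
Obstacle 3 [(0,7) (1,2) (10,2) (11,10) (3,11)]:
  edge (0,7)–(1,2): clear
  edge (1,2)–(10,2): crosses AB
  edge (10,2)–(11,10): clear
  edge (11,10)–(3,11): crosses AB
  edge (3,11)–(0,7): clear
  → BLOCKED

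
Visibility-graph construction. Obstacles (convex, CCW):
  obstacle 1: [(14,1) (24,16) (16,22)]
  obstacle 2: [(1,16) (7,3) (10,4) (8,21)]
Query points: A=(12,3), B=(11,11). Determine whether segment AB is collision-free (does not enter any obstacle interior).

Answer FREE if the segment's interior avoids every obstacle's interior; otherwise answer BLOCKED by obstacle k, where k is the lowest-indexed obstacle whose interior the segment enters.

Obstacle 1 [(14,1) (24,16) (16,22)]:
  edge (14,1)–(24,16): clear
  edge (24,16)–(16,22): clear
  edge (16,22)–(14,1): clear
  midpoint (23/2,7) outside
  → clear
Obstacle 2 [(1,16) (7,3) (10,4) (8,21)]:
  edge (1,16)–(7,3): clear
  edge (7,3)–(10,4): clear
  edge (10,4)–(8,21): clear
  edge (8,21)–(1,16): clear
  midpoint (23/2,7) outside
  → clear

FREE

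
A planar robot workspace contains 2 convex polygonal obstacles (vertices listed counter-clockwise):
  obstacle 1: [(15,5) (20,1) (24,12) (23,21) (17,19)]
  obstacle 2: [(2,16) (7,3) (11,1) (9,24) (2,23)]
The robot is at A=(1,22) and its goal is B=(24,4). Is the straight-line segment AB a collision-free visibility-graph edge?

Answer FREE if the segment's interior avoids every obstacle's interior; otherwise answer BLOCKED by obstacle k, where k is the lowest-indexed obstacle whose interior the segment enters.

Obstacle 1 [(15,5) (20,1) (24,12) (23,21) (17,19)]:
  edge (15,5)–(20,1): clear
  edge (20,1)–(24,12): crosses AB
  edge (24,12)–(23,21): clear
  edge (23,21)–(17,19): clear
  edge (17,19)–(15,5): crosses AB
  → BLOCKED
Obstacle 2 [(2,16) (7,3) (11,1) (9,24) (2,23)]:
  edge (2,16)–(7,3): clear
  edge (7,3)–(11,1): clear
  edge (11,1)–(9,24): crosses AB
  edge (9,24)–(2,23): clear
  edge (2,23)–(2,16): crosses AB
  → BLOCKED

BLOCKED by obstacle 1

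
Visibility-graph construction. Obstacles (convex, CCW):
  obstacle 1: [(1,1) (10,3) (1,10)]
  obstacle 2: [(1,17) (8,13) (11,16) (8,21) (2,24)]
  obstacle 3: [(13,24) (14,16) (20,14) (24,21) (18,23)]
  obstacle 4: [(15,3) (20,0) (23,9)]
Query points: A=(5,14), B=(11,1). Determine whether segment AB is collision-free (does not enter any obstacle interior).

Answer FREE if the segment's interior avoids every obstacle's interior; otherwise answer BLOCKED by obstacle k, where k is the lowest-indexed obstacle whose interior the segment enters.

Obstacle 1 [(1,1) (10,3) (1,10)]:
  edge (1,1)–(10,3): clear
  edge (10,3)–(1,10): clear
  edge (1,10)–(1,1): clear
  midpoint (8,15/2) outside
  → clear
Obstacle 2 [(1,17) (8,13) (11,16) (8,21) (2,24)]:
  edge (1,17)–(8,13): clear
  edge (8,13)–(11,16): clear
  edge (11,16)–(8,21): clear
  edge (8,21)–(2,24): clear
  edge (2,24)–(1,17): clear
  midpoint (8,15/2) outside
  → clear
Obstacle 3 [(13,24) (14,16) (20,14) (24,21) (18,23)]:
  edge (13,24)–(14,16): clear
  edge (14,16)–(20,14): clear
  edge (20,14)–(24,21): clear
  edge (24,21)–(18,23): clear
  edge (18,23)–(13,24): clear
  midpoint (8,15/2) outside
  → clear
Obstacle 4 [(15,3) (20,0) (23,9)]:
  edge (15,3)–(20,0): clear
  edge (20,0)–(23,9): clear
  edge (23,9)–(15,3): clear
  midpoint (8,15/2) outside
  → clear

FREE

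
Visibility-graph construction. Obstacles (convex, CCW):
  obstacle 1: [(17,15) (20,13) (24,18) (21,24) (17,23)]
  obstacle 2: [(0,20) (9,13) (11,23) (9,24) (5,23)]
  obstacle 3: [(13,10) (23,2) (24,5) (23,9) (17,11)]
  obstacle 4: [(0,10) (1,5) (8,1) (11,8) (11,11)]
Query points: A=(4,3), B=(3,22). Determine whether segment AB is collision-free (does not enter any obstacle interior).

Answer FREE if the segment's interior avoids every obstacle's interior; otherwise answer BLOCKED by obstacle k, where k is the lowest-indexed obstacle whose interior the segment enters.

Obstacle 1 [(17,15) (20,13) (24,18) (21,24) (17,23)]:
  edge (17,15)–(20,13): clear
  edge (20,13)–(24,18): clear
  edge (24,18)–(21,24): clear
  edge (21,24)–(17,23): clear
  edge (17,23)–(17,15): clear
  midpoint (7/2,25/2) outside
  → clear
Obstacle 2 [(0,20) (9,13) (11,23) (9,24) (5,23)]:
  edge (0,20)–(9,13): crosses AB
  edge (9,13)–(11,23): clear
  edge (11,23)–(9,24): clear
  edge (9,24)–(5,23): clear
  edge (5,23)–(0,20): crosses AB
  → BLOCKED
Obstacle 3 [(13,10) (23,2) (24,5) (23,9) (17,11)]:
  edge (13,10)–(23,2): clear
  edge (23,2)–(24,5): clear
  edge (24,5)–(23,9): clear
  edge (23,9)–(17,11): clear
  edge (17,11)–(13,10): clear
  midpoint (7/2,25/2) outside
  → clear
Obstacle 4 [(0,10) (1,5) (8,1) (11,8) (11,11)]:
  edge (0,10)–(1,5): clear
  edge (1,5)–(8,1): crosses AB
  edge (8,1)–(11,8): clear
  edge (11,8)–(11,11): clear
  edge (11,11)–(0,10): crosses AB
  → BLOCKED

BLOCKED by obstacle 2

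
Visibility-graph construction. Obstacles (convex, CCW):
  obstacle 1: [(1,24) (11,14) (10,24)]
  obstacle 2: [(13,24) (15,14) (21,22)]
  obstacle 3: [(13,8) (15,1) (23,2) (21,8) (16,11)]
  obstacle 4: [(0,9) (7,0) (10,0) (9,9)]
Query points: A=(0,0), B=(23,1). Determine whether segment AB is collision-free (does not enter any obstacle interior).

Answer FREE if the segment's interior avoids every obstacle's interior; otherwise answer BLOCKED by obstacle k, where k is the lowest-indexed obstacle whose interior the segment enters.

Obstacle 1 [(1,24) (11,14) (10,24)]:
  edge (1,24)–(11,14): clear
  edge (11,14)–(10,24): clear
  edge (10,24)–(1,24): clear
  midpoint (23/2,1/2) outside
  → clear
Obstacle 2 [(13,24) (15,14) (21,22)]:
  edge (13,24)–(15,14): clear
  edge (15,14)–(21,22): clear
  edge (21,22)–(13,24): clear
  midpoint (23/2,1/2) outside
  → clear
Obstacle 3 [(13,8) (15,1) (23,2) (21,8) (16,11)]:
  edge (13,8)–(15,1): clear
  edge (15,1)–(23,2): clear
  edge (23,2)–(21,8): clear
  edge (21,8)–(16,11): clear
  edge (16,11)–(13,8): clear
  midpoint (23/2,1/2) outside
  → clear
Obstacle 4 [(0,9) (7,0) (10,0) (9,9)]:
  edge (0,9)–(7,0): crosses AB
  edge (7,0)–(10,0): clear
  edge (10,0)–(9,9): crosses AB
  edge (9,9)–(0,9): clear
  → BLOCKED

BLOCKED by obstacle 4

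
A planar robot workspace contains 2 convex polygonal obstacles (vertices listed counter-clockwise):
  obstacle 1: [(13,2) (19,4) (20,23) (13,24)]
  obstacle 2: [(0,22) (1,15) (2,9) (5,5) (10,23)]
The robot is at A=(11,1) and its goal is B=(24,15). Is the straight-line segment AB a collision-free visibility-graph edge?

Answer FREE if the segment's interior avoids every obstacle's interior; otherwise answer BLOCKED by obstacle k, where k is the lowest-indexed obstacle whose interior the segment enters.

BLOCKED by obstacle 1

Obstacle 1 [(13,2) (19,4) (20,23) (13,24)]:
  edge (13,2)–(19,4): clear
  edge (19,4)–(20,23): crosses AB
  edge (20,23)–(13,24): clear
  edge (13,24)–(13,2): crosses AB
  → BLOCKED
Obstacle 2 [(0,22) (1,15) (2,9) (5,5) (10,23)]:
  edge (0,22)–(1,15): clear
  edge (1,15)–(2,9): clear
  edge (2,9)–(5,5): clear
  edge (5,5)–(10,23): clear
  edge (10,23)–(0,22): clear
  midpoint (35/2,8) outside
  → clear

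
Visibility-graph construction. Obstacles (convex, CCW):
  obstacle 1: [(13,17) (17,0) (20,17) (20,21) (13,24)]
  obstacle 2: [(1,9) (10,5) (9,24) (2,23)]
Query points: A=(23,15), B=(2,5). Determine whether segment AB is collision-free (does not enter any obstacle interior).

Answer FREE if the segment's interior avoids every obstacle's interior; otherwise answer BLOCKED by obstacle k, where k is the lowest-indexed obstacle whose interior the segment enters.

BLOCKED by obstacle 1

Obstacle 1 [(13,17) (17,0) (20,17) (20,21) (13,24)]:
  edge (13,17)–(17,0): crosses AB
  edge (17,0)–(20,17): crosses AB
  edge (20,17)–(20,21): clear
  edge (20,21)–(13,24): clear
  edge (13,24)–(13,17): clear
  → BLOCKED
Obstacle 2 [(1,9) (10,5) (9,24) (2,23)]:
  edge (1,9)–(10,5): crosses AB
  edge (10,5)–(9,24): crosses AB
  edge (9,24)–(2,23): clear
  edge (2,23)–(1,9): clear
  → BLOCKED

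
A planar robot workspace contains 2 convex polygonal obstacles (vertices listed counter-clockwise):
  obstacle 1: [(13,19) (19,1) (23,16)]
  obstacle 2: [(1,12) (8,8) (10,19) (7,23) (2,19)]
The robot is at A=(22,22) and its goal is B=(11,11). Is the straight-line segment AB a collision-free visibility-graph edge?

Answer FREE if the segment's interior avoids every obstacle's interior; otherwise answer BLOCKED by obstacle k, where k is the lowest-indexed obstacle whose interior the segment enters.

Obstacle 1 [(13,19) (19,1) (23,16)]:
  edge (13,19)–(19,1): crosses AB
  edge (19,1)–(23,16): clear
  edge (23,16)–(13,19): crosses AB
  → BLOCKED
Obstacle 2 [(1,12) (8,8) (10,19) (7,23) (2,19)]:
  edge (1,12)–(8,8): clear
  edge (8,8)–(10,19): clear
  edge (10,19)–(7,23): clear
  edge (7,23)–(2,19): clear
  edge (2,19)–(1,12): clear
  midpoint (33/2,33/2) outside
  → clear

BLOCKED by obstacle 1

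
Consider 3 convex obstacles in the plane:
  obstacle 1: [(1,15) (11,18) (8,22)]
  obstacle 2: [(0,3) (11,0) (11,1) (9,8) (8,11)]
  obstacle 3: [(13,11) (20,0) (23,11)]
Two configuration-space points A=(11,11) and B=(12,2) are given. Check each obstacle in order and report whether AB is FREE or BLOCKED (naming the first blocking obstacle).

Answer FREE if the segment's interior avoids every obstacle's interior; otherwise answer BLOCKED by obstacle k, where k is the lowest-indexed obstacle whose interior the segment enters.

FREE

Obstacle 1 [(1,15) (11,18) (8,22)]:
  edge (1,15)–(11,18): clear
  edge (11,18)–(8,22): clear
  edge (8,22)–(1,15): clear
  midpoint (23/2,13/2) outside
  → clear
Obstacle 2 [(0,3) (11,0) (11,1) (9,8) (8,11)]:
  edge (0,3)–(11,0): clear
  edge (11,0)–(11,1): clear
  edge (11,1)–(9,8): clear
  edge (9,8)–(8,11): clear
  edge (8,11)–(0,3): clear
  midpoint (23/2,13/2) outside
  → clear
Obstacle 3 [(13,11) (20,0) (23,11)]:
  edge (13,11)–(20,0): clear
  edge (20,0)–(23,11): clear
  edge (23,11)–(13,11): clear
  midpoint (23/2,13/2) outside
  → clear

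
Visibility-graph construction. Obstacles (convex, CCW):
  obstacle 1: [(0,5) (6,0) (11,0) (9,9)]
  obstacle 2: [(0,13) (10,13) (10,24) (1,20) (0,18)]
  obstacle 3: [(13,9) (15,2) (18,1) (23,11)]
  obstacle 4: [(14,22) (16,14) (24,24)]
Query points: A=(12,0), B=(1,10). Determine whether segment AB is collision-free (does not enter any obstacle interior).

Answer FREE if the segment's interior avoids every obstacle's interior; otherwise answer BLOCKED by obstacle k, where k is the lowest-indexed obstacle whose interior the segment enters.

Obstacle 1 [(0,5) (6,0) (11,0) (9,9)]:
  edge (0,5)–(6,0): clear
  edge (6,0)–(11,0): clear
  edge (11,0)–(9,9): crosses AB
  edge (9,9)–(0,5): crosses AB
  → BLOCKED
Obstacle 2 [(0,13) (10,13) (10,24) (1,20) (0,18)]:
  edge (0,13)–(10,13): clear
  edge (10,13)–(10,24): clear
  edge (10,24)–(1,20): clear
  edge (1,20)–(0,18): clear
  edge (0,18)–(0,13): clear
  midpoint (13/2,5) outside
  → clear
Obstacle 3 [(13,9) (15,2) (18,1) (23,11)]:
  edge (13,9)–(15,2): clear
  edge (15,2)–(18,1): clear
  edge (18,1)–(23,11): clear
  edge (23,11)–(13,9): clear
  midpoint (13/2,5) outside
  → clear
Obstacle 4 [(14,22) (16,14) (24,24)]:
  edge (14,22)–(16,14): clear
  edge (16,14)–(24,24): clear
  edge (24,24)–(14,22): clear
  midpoint (13/2,5) outside
  → clear

BLOCKED by obstacle 1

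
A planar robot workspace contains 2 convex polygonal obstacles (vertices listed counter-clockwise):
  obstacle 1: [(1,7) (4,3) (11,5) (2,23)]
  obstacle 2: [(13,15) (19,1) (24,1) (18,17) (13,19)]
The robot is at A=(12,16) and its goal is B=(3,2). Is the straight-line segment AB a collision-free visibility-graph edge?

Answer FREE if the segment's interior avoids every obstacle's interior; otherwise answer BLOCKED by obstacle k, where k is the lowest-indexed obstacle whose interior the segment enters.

BLOCKED by obstacle 1

Obstacle 1 [(1,7) (4,3) (11,5) (2,23)]:
  edge (1,7)–(4,3): crosses AB
  edge (4,3)–(11,5): clear
  edge (11,5)–(2,23): crosses AB
  edge (2,23)–(1,7): clear
  → BLOCKED
Obstacle 2 [(13,15) (19,1) (24,1) (18,17) (13,19)]:
  edge (13,15)–(19,1): clear
  edge (19,1)–(24,1): clear
  edge (24,1)–(18,17): clear
  edge (18,17)–(13,19): clear
  edge (13,19)–(13,15): clear
  midpoint (15/2,9) outside
  → clear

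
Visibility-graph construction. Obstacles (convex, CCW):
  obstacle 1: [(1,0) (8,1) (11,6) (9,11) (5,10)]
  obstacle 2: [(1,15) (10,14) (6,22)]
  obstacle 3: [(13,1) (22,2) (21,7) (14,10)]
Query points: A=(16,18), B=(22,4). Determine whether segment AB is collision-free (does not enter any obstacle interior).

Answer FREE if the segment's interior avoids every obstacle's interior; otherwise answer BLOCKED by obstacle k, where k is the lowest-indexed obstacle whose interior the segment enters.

BLOCKED by obstacle 3

Obstacle 1 [(1,0) (8,1) (11,6) (9,11) (5,10)]:
  edge (1,0)–(8,1): clear
  edge (8,1)–(11,6): clear
  edge (11,6)–(9,11): clear
  edge (9,11)–(5,10): clear
  edge (5,10)–(1,0): clear
  midpoint (19,11) outside
  → clear
Obstacle 2 [(1,15) (10,14) (6,22)]:
  edge (1,15)–(10,14): clear
  edge (10,14)–(6,22): clear
  edge (6,22)–(1,15): clear
  midpoint (19,11) outside
  → clear
Obstacle 3 [(13,1) (22,2) (21,7) (14,10)]:
  edge (13,1)–(22,2): clear
  edge (22,2)–(21,7): crosses AB
  edge (21,7)–(14,10): crosses AB
  edge (14,10)–(13,1): clear
  → BLOCKED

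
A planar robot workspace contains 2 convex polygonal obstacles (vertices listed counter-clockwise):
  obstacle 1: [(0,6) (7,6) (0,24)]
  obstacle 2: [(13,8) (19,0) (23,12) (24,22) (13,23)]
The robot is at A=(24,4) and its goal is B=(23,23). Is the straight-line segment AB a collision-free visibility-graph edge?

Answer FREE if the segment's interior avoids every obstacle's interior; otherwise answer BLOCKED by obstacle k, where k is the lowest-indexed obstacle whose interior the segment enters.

BLOCKED by obstacle 2

Obstacle 1 [(0,6) (7,6) (0,24)]:
  edge (0,6)–(7,6): clear
  edge (7,6)–(0,24): clear
  edge (0,24)–(0,6): clear
  midpoint (47/2,27/2) outside
  → clear
Obstacle 2 [(13,8) (19,0) (23,12) (24,22) (13,23)]:
  edge (13,8)–(19,0): clear
  edge (19,0)–(23,12): clear
  edge (23,12)–(24,22): crosses AB
  edge (24,22)–(13,23): crosses AB
  edge (13,23)–(13,8): clear
  → BLOCKED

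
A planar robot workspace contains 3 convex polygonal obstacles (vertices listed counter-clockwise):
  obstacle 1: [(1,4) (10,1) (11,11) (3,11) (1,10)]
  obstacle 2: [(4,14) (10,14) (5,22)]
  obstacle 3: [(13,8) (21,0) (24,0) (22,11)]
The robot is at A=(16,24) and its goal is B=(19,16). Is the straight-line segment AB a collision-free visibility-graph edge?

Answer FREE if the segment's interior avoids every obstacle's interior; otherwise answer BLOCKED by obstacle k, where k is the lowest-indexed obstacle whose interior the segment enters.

Obstacle 1 [(1,4) (10,1) (11,11) (3,11) (1,10)]:
  edge (1,4)–(10,1): clear
  edge (10,1)–(11,11): clear
  edge (11,11)–(3,11): clear
  edge (3,11)–(1,10): clear
  edge (1,10)–(1,4): clear
  midpoint (35/2,20) outside
  → clear
Obstacle 2 [(4,14) (10,14) (5,22)]:
  edge (4,14)–(10,14): clear
  edge (10,14)–(5,22): clear
  edge (5,22)–(4,14): clear
  midpoint (35/2,20) outside
  → clear
Obstacle 3 [(13,8) (21,0) (24,0) (22,11)]:
  edge (13,8)–(21,0): clear
  edge (21,0)–(24,0): clear
  edge (24,0)–(22,11): clear
  edge (22,11)–(13,8): clear
  midpoint (35/2,20) outside
  → clear

FREE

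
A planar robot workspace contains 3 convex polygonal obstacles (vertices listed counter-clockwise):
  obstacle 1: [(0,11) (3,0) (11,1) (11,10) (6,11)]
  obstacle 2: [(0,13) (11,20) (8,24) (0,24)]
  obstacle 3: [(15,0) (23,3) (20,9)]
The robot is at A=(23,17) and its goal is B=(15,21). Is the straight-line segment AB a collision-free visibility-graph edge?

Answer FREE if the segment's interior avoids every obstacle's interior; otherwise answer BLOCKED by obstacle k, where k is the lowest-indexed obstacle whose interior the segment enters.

FREE

Obstacle 1 [(0,11) (3,0) (11,1) (11,10) (6,11)]:
  edge (0,11)–(3,0): clear
  edge (3,0)–(11,1): clear
  edge (11,1)–(11,10): clear
  edge (11,10)–(6,11): clear
  edge (6,11)–(0,11): clear
  midpoint (19,19) outside
  → clear
Obstacle 2 [(0,13) (11,20) (8,24) (0,24)]:
  edge (0,13)–(11,20): clear
  edge (11,20)–(8,24): clear
  edge (8,24)–(0,24): clear
  edge (0,24)–(0,13): clear
  midpoint (19,19) outside
  → clear
Obstacle 3 [(15,0) (23,3) (20,9)]:
  edge (15,0)–(23,3): clear
  edge (23,3)–(20,9): clear
  edge (20,9)–(15,0): clear
  midpoint (19,19) outside
  → clear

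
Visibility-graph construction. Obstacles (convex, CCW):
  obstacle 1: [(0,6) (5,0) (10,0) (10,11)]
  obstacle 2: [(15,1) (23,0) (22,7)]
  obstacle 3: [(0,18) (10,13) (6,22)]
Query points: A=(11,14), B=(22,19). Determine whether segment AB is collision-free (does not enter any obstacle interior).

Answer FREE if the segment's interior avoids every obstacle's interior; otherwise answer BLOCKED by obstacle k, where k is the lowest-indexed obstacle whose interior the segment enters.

Obstacle 1 [(0,6) (5,0) (10,0) (10,11)]:
  edge (0,6)–(5,0): clear
  edge (5,0)–(10,0): clear
  edge (10,0)–(10,11): clear
  edge (10,11)–(0,6): clear
  midpoint (33/2,33/2) outside
  → clear
Obstacle 2 [(15,1) (23,0) (22,7)]:
  edge (15,1)–(23,0): clear
  edge (23,0)–(22,7): clear
  edge (22,7)–(15,1): clear
  midpoint (33/2,33/2) outside
  → clear
Obstacle 3 [(0,18) (10,13) (6,22)]:
  edge (0,18)–(10,13): clear
  edge (10,13)–(6,22): clear
  edge (6,22)–(0,18): clear
  midpoint (33/2,33/2) outside
  → clear

FREE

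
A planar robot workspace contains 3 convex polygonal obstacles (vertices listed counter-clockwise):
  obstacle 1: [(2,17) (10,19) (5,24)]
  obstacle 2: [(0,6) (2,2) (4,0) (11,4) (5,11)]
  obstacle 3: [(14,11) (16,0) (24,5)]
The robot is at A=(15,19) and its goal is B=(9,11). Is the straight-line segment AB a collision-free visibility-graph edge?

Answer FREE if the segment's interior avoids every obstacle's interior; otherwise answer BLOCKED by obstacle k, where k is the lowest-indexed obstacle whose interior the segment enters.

Obstacle 1 [(2,17) (10,19) (5,24)]:
  edge (2,17)–(10,19): clear
  edge (10,19)–(5,24): clear
  edge (5,24)–(2,17): clear
  midpoint (12,15) outside
  → clear
Obstacle 2 [(0,6) (2,2) (4,0) (11,4) (5,11)]:
  edge (0,6)–(2,2): clear
  edge (2,2)–(4,0): clear
  edge (4,0)–(11,4): clear
  edge (11,4)–(5,11): clear
  edge (5,11)–(0,6): clear
  midpoint (12,15) outside
  → clear
Obstacle 3 [(14,11) (16,0) (24,5)]:
  edge (14,11)–(16,0): clear
  edge (16,0)–(24,5): clear
  edge (24,5)–(14,11): clear
  midpoint (12,15) outside
  → clear

FREE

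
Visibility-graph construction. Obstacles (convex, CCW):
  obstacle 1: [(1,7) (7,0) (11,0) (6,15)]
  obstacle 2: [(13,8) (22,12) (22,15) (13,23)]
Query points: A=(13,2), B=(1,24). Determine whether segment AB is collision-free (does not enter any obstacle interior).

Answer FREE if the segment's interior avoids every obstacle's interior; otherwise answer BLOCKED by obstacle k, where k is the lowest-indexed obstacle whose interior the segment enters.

BLOCKED by obstacle 1

Obstacle 1 [(1,7) (7,0) (11,0) (6,15)]:
  edge (1,7)–(7,0): clear
  edge (7,0)–(11,0): clear
  edge (11,0)–(6,15): crosses AB
  edge (6,15)–(1,7): crosses AB
  → BLOCKED
Obstacle 2 [(13,8) (22,12) (22,15) (13,23)]:
  edge (13,8)–(22,12): clear
  edge (22,12)–(22,15): clear
  edge (22,15)–(13,23): clear
  edge (13,23)–(13,8): clear
  midpoint (7,13) outside
  → clear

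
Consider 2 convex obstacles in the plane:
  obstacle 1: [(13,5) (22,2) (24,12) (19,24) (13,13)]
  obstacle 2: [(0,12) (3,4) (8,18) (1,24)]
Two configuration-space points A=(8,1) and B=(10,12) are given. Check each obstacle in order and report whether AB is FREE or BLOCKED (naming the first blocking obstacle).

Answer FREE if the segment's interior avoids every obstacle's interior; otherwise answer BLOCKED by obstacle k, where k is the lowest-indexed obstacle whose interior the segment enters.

Obstacle 1 [(13,5) (22,2) (24,12) (19,24) (13,13)]:
  edge (13,5)–(22,2): clear
  edge (22,2)–(24,12): clear
  edge (24,12)–(19,24): clear
  edge (19,24)–(13,13): clear
  edge (13,13)–(13,5): clear
  midpoint (9,13/2) outside
  → clear
Obstacle 2 [(0,12) (3,4) (8,18) (1,24)]:
  edge (0,12)–(3,4): clear
  edge (3,4)–(8,18): clear
  edge (8,18)–(1,24): clear
  edge (1,24)–(0,12): clear
  midpoint (9,13/2) outside
  → clear

FREE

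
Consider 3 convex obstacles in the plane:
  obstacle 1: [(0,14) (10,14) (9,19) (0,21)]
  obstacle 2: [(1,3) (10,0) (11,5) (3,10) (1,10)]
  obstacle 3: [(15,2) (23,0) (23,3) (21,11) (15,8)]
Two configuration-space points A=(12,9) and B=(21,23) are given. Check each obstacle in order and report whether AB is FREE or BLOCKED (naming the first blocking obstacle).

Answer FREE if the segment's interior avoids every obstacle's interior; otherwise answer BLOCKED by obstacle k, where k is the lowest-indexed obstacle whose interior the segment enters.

Obstacle 1 [(0,14) (10,14) (9,19) (0,21)]:
  edge (0,14)–(10,14): clear
  edge (10,14)–(9,19): clear
  edge (9,19)–(0,21): clear
  edge (0,21)–(0,14): clear
  midpoint (33/2,16) outside
  → clear
Obstacle 2 [(1,3) (10,0) (11,5) (3,10) (1,10)]:
  edge (1,3)–(10,0): clear
  edge (10,0)–(11,5): clear
  edge (11,5)–(3,10): clear
  edge (3,10)–(1,10): clear
  edge (1,10)–(1,3): clear
  midpoint (33/2,16) outside
  → clear
Obstacle 3 [(15,2) (23,0) (23,3) (21,11) (15,8)]:
  edge (15,2)–(23,0): clear
  edge (23,0)–(23,3): clear
  edge (23,3)–(21,11): clear
  edge (21,11)–(15,8): clear
  edge (15,8)–(15,2): clear
  midpoint (33/2,16) outside
  → clear

FREE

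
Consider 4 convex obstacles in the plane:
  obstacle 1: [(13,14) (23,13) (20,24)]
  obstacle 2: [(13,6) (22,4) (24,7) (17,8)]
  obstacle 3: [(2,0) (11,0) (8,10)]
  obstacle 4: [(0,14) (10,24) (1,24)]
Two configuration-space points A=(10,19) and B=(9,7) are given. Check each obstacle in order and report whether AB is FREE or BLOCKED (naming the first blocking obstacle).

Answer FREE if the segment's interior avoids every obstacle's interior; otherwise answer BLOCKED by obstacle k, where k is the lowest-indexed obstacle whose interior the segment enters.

FREE

Obstacle 1 [(13,14) (23,13) (20,24)]:
  edge (13,14)–(23,13): clear
  edge (23,13)–(20,24): clear
  edge (20,24)–(13,14): clear
  midpoint (19/2,13) outside
  → clear
Obstacle 2 [(13,6) (22,4) (24,7) (17,8)]:
  edge (13,6)–(22,4): clear
  edge (22,4)–(24,7): clear
  edge (24,7)–(17,8): clear
  edge (17,8)–(13,6): clear
  midpoint (19/2,13) outside
  → clear
Obstacle 3 [(2,0) (11,0) (8,10)]:
  edge (2,0)–(11,0): clear
  edge (11,0)–(8,10): clear
  edge (8,10)–(2,0): clear
  midpoint (19/2,13) outside
  → clear
Obstacle 4 [(0,14) (10,24) (1,24)]:
  edge (0,14)–(10,24): clear
  edge (10,24)–(1,24): clear
  edge (1,24)–(0,14): clear
  midpoint (19/2,13) outside
  → clear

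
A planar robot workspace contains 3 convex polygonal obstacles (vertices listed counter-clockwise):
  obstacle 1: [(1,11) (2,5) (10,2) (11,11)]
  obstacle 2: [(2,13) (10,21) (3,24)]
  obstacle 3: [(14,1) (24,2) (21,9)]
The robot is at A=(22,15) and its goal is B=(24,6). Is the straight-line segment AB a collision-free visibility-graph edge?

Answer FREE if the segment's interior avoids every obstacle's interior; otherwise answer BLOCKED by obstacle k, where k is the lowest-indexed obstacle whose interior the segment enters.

FREE

Obstacle 1 [(1,11) (2,5) (10,2) (11,11)]:
  edge (1,11)–(2,5): clear
  edge (2,5)–(10,2): clear
  edge (10,2)–(11,11): clear
  edge (11,11)–(1,11): clear
  midpoint (23,21/2) outside
  → clear
Obstacle 2 [(2,13) (10,21) (3,24)]:
  edge (2,13)–(10,21): clear
  edge (10,21)–(3,24): clear
  edge (3,24)–(2,13): clear
  midpoint (23,21/2) outside
  → clear
Obstacle 3 [(14,1) (24,2) (21,9)]:
  edge (14,1)–(24,2): clear
  edge (24,2)–(21,9): clear
  edge (21,9)–(14,1): clear
  midpoint (23,21/2) outside
  → clear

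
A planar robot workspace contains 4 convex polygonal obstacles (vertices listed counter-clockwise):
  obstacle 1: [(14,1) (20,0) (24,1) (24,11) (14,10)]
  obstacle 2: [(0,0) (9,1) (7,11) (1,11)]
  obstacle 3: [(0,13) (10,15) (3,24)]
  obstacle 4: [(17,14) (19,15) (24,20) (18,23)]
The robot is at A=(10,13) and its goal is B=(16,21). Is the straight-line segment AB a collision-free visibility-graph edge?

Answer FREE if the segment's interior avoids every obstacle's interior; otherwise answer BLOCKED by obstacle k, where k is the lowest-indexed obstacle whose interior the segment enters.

Obstacle 1 [(14,1) (20,0) (24,1) (24,11) (14,10)]:
  edge (14,1)–(20,0): clear
  edge (20,0)–(24,1): clear
  edge (24,1)–(24,11): clear
  edge (24,11)–(14,10): clear
  edge (14,10)–(14,1): clear
  midpoint (13,17) outside
  → clear
Obstacle 2 [(0,0) (9,1) (7,11) (1,11)]:
  edge (0,0)–(9,1): clear
  edge (9,1)–(7,11): clear
  edge (7,11)–(1,11): clear
  edge (1,11)–(0,0): clear
  midpoint (13,17) outside
  → clear
Obstacle 3 [(0,13) (10,15) (3,24)]:
  edge (0,13)–(10,15): clear
  edge (10,15)–(3,24): clear
  edge (3,24)–(0,13): clear
  midpoint (13,17) outside
  → clear
Obstacle 4 [(17,14) (19,15) (24,20) (18,23)]:
  edge (17,14)–(19,15): clear
  edge (19,15)–(24,20): clear
  edge (24,20)–(18,23): clear
  edge (18,23)–(17,14): clear
  midpoint (13,17) outside
  → clear

FREE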